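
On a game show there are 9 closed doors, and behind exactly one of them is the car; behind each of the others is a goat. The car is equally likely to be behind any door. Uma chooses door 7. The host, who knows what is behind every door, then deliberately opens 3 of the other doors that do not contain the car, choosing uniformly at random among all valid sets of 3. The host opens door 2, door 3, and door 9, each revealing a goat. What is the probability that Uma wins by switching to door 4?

8/45

Condition on the true location of the car.
If it is behind any of doors 1, 4, 5, 6, and 8 (prior 1/9 each): the host has 35 equally likely choices, so probability 1/35; weight (1/9)·(1/35) = 1/315 each.
If it is behind any of doors 2, 3, and 9 (prior 1/9 each): that door was opened and seen not to hold the prize — ruled out; weight (1/9)·0 = 0 each.
If it is behind door 7 (prior 1/9): the host has 56 equally likely choices, so probability 1/56; weight (1/9)·(1/56) = 1/504.
The weights sum to 1/56.
So P(the car behind door 4 | the host opened door 2, door 3, and door 9) = (1/315) / (1/56) = 8/45.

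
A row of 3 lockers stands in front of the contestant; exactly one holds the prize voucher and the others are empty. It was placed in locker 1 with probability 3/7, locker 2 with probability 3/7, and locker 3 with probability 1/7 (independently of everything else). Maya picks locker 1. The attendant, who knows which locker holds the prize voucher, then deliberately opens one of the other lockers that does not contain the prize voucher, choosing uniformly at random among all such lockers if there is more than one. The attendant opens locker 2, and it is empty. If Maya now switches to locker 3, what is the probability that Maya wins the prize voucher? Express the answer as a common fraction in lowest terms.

Consider each possible location of the prize voucher in turn.
If it is in locker 1 (prior 3/7): the attendant has 2 equally likely choices, so probability 1/2; weight (3/7)·(1/2) = 3/14.
If it is in locker 2 (prior 3/7): the attendant opened locker 2, so this case is ruled out; weight (3/7)·0 = 0.
If it is in locker 3 (prior 1/7): the attendant has no choice, probability 1; weight (1/7)·1 = 1/7.
The weights sum to 5/14.
So P(the prize voucher in locker 3 | the attendant opened locker 2) = (1/7) / (5/14) = 2/5.

2/5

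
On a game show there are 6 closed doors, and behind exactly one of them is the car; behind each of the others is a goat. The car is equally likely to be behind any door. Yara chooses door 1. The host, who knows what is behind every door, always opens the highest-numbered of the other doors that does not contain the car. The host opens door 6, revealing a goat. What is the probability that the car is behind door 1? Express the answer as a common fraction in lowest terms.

Condition on the true location of the car.
If it is behind any of doors 1, 2, 3, 4, and 5 (prior 1/6 each): door 6 is the highest-numbered option available, probability 1; weight (1/6)·1 = 1/6 each.
If it is behind door 6 (prior 1/6): the host opened door 6, so this case is ruled out; weight (1/6)·0 = 0.
The weights sum to 5/6.
So P(the car behind door 1 | the host opened door 6) = (1/6) / (5/6) = 1/5.

1/5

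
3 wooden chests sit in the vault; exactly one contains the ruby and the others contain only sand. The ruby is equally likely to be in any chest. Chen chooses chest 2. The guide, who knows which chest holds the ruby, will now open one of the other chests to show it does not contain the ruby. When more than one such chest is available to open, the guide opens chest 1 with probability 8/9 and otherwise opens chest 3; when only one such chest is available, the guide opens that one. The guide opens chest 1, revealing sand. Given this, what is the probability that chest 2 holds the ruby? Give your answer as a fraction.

8/17

Consider each possible location of the ruby in turn.
If it is in chest 1 (prior 1/3): the guide opened chest 1, so this case is ruled out; weight (1/3)·0 = 0.
If it is in chest 2 (prior 1/3): chest 1 is available, opened with probability 8/9; weight (1/3)·(8/9) = 8/27.
If it is in chest 3 (prior 1/3): only chest 1 is available, probability 1; weight (1/3)·1 = 1/3.
The weights sum to 17/27.
So P(the ruby in chest 2 | the guide opened chest 1) = (8/27) / (17/27) = 8/17.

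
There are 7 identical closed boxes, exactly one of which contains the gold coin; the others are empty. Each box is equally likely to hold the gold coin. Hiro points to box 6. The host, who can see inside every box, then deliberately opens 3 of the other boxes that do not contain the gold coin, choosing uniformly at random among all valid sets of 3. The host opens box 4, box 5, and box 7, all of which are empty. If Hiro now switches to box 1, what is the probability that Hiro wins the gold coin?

2/7

Condition on the true location of the gold coin.
If it is in any of boxes 1, 2, and 3 (prior 1/7 each): the host has 10 equally likely choices, so probability 1/10; weight (1/7)·(1/10) = 1/70 each.
If it is in any of boxes 4, 5, and 7 (prior 1/7 each): that box was opened and seen not to hold the prize — ruled out; weight (1/7)·0 = 0 each.
If it is in box 6 (prior 1/7): the host has 20 equally likely choices, so probability 1/20; weight (1/7)·(1/20) = 1/140.
The weights sum to 1/20.
So P(the gold coin in box 1 | the host opened box 4, box 5, and box 7) = (1/70) / (1/20) = 2/7.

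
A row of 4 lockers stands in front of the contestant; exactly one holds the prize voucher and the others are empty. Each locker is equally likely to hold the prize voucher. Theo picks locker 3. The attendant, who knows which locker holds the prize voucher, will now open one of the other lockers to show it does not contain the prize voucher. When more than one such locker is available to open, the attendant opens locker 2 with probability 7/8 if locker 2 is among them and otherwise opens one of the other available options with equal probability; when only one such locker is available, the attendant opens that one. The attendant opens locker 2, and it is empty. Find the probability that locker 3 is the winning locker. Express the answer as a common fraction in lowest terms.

Consider each possible location of the prize voucher in turn.
If it is in any of lockers 1, 3, and 4 (prior 1/4 each): locker 2 is available, opened with probability 7/8; weight (1/4)·(7/8) = 7/32 each.
If it is in locker 2 (prior 1/4): the attendant opened locker 2, so this case is ruled out; weight (1/4)·0 = 0.
The weights sum to 21/32.
So P(the prize voucher in locker 3 | the attendant opened locker 2) = (7/32) / (21/32) = 1/3.

1/3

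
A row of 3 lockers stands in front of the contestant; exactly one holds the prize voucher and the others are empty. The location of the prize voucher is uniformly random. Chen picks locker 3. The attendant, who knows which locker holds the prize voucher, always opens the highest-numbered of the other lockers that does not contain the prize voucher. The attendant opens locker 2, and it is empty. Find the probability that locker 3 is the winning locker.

1/2

Consider each possible location of the prize voucher in turn.
If it is in either of lockers 1 and 3 (prior 1/3 each): locker 2 is the highest-numbered option available, probability 1; weight (1/3)·1 = 1/3 each.
If it is in locker 2 (prior 1/3): the attendant opened locker 2, so this case is ruled out; weight (1/3)·0 = 0.
The weights sum to 2/3.
So P(the prize voucher in locker 3 | the attendant opened locker 2) = (1/3) / (2/3) = 1/2.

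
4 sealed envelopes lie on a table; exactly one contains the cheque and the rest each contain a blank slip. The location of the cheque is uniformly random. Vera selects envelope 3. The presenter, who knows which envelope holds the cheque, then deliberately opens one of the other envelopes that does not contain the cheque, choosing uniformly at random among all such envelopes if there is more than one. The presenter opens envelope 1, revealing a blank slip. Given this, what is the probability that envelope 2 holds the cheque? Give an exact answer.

Apply Bayes' rule, conditioning on where the cheque actually is.
If it is in envelope 1 (prior 1/4): the presenter opened envelope 1, so this case is ruled out; weight (1/4)·0 = 0.
If it is in either of envelopes 2 and 4 (prior 1/4 each): the presenter has 2 equally likely choices, so probability 1/2; weight (1/4)·(1/2) = 1/8 each.
If it is in envelope 3 (prior 1/4): the presenter has 3 equally likely choices, so probability 1/3; weight (1/4)·(1/3) = 1/12.
The weights sum to 1/3.
So P(the cheque in envelope 2 | the presenter opened envelope 1) = (1/8) / (1/3) = 3/8.

3/8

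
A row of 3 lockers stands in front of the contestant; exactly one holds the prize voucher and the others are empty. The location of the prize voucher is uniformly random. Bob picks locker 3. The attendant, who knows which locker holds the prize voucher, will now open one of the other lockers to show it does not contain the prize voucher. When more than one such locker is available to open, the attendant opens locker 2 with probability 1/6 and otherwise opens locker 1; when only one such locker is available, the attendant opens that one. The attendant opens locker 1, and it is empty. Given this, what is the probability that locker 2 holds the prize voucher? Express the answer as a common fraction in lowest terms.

Apply Bayes' rule, conditioning on where the prize voucher actually is.
If it is in locker 1 (prior 1/3): the attendant opened locker 1, so this case is ruled out; weight (1/3)·0 = 0.
If it is in locker 2 (prior 1/3): only locker 1 is available, probability 1; weight (1/3)·1 = 1/3.
If it is in locker 3 (prior 1/3): locker 2 is available but not opened, probability 5/6; weight (1/3)·(5/6) = 5/18.
The weights sum to 11/18.
So P(the prize voucher in locker 2 | the attendant opened locker 1) = (1/3) / (11/18) = 6/11.

6/11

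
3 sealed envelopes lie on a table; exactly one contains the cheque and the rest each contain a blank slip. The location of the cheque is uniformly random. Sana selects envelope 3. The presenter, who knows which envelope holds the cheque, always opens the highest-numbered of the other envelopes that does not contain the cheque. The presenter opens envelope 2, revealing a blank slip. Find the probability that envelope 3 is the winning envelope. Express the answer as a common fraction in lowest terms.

1/2

Consider each possible location of the cheque in turn.
If it is in either of envelopes 1 and 3 (prior 1/3 each): envelope 2 is the highest-numbered option available, probability 1; weight (1/3)·1 = 1/3 each.
If it is in envelope 2 (prior 1/3): the presenter opened envelope 2, so this case is ruled out; weight (1/3)·0 = 0.
The weights sum to 2/3.
So P(the cheque in envelope 3 | the presenter opened envelope 2) = (1/3) / (2/3) = 1/2.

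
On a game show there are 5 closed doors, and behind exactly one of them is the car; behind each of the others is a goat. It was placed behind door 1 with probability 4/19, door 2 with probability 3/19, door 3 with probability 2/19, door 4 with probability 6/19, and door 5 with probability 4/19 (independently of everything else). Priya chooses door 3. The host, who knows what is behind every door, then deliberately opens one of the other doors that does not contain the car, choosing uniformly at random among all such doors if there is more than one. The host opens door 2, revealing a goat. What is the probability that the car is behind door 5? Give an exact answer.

Condition on the true location of the car.
If it is behind either of doors 1 and 5 (prior 4/19 each): the host has 3 equally likely choices, so probability 1/3; weight (4/19)·(1/3) = 4/57 each.
If it is behind door 2 (prior 3/19): the host opened door 2, so this case is ruled out; weight (3/19)·0 = 0.
If it is behind door 3 (prior 2/19): the host has 4 equally likely choices, so probability 1/4; weight (2/19)·(1/4) = 1/38.
If it is behind door 4 (prior 6/19): the host has 3 equally likely choices, so probability 1/3; weight (6/19)·(1/3) = 2/19.
The weights sum to 31/114.
So P(the car behind door 5 | the host opened door 2) = (4/57) / (31/114) = 8/31.

8/31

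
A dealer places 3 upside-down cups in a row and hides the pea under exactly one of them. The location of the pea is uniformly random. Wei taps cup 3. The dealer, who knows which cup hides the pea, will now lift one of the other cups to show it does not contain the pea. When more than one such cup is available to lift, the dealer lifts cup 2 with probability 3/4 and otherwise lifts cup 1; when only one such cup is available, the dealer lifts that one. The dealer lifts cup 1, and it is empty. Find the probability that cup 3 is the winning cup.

1/5

Consider each possible location of the pea in turn.
If it is under cup 1 (prior 1/3): the dealer opened cup 1, so this case is ruled out; weight (1/3)·0 = 0.
If it is under cup 2 (prior 1/3): only cup 1 is available, probability 1; weight (1/3)·1 = 1/3.
If it is under cup 3 (prior 1/3): cup 2 is available but not opened, probability 1/4; weight (1/3)·(1/4) = 1/12.
The weights sum to 5/12.
So P(the pea under cup 3 | the dealer opened cup 1) = (1/12) / (5/12) = 1/5.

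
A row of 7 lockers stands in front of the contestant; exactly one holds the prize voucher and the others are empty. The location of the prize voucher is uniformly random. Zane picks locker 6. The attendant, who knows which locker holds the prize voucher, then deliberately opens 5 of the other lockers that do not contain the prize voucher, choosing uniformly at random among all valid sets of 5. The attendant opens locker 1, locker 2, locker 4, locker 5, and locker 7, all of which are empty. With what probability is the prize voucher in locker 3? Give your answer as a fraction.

6/7

Condition on the true location of the prize voucher.
If it is in any of lockers 1, 2, 4, 5, and 7 (prior 1/7 each): that locker was opened and seen not to hold the prize — ruled out; weight (1/7)·0 = 0 each.
If it is in locker 3 (prior 1/7): the attendant has no choice, probability 1; weight (1/7)·1 = 1/7.
If it is in locker 6 (prior 1/7): the attendant has 6 equally likely choices, so probability 1/6; weight (1/7)·(1/6) = 1/42.
The weights sum to 1/6.
So P(the prize voucher in locker 3 | the attendant opened locker 1, locker 2, locker 4, locker 5, and locker 7) = (1/7) / (1/6) = 6/7.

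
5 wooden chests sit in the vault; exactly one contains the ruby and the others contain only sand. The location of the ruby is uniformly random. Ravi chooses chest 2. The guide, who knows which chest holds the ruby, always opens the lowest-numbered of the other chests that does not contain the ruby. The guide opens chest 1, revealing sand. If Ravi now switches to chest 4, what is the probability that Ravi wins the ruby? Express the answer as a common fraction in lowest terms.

Apply Bayes' rule, conditioning on where the ruby actually is.
If it is in chest 1 (prior 1/5): the guide opened chest 1, so this case is ruled out; weight (1/5)·0 = 0.
If it is in any of chests 2, 3, 4, and 5 (prior 1/5 each): chest 1 is the lowest-numbered option available, probability 1; weight (1/5)·1 = 1/5 each.
The weights sum to 4/5.
So P(the ruby in chest 4 | the guide opened chest 1) = (1/5) / (4/5) = 1/4.

1/4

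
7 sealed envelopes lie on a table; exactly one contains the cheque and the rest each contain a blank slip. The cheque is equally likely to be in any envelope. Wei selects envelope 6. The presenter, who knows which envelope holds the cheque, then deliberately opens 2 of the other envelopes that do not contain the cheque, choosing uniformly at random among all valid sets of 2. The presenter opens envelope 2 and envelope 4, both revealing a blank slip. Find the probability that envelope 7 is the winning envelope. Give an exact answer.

Consider each possible location of the cheque in turn.
If it is in any of envelopes 1, 3, 5, and 7 (prior 1/7 each): the presenter has 10 equally likely choices, so probability 1/10; weight (1/7)·(1/10) = 1/70 each.
If it is in either of envelopes 2 and 4 (prior 1/7 each): that envelope was opened and seen not to hold the prize — ruled out; weight (1/7)·0 = 0 each.
If it is in envelope 6 (prior 1/7): the presenter has 15 equally likely choices, so probability 1/15; weight (1/7)·(1/15) = 1/105.
The weights sum to 1/15.
So P(the cheque in envelope 7 | the presenter opened envelope 2 and envelope 4) = (1/70) / (1/15) = 3/14.

3/14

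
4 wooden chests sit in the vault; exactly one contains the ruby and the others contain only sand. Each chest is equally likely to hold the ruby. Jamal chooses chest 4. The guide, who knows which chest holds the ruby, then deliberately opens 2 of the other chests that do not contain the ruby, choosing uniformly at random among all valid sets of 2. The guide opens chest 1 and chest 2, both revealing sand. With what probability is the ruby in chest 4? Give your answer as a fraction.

1/4

Condition on the true location of the ruby.
If it is in either of chests 1 and 2 (prior 1/4 each): that chest was opened and seen not to hold the prize — ruled out; weight (1/4)·0 = 0 each.
If it is in chest 3 (prior 1/4): the guide has no choice, probability 1; weight (1/4)·1 = 1/4.
If it is in chest 4 (prior 1/4): the guide has 3 equally likely choices, so probability 1/3; weight (1/4)·(1/3) = 1/12.
The weights sum to 1/3.
So P(the ruby in chest 4 | the guide opened chest 1 and chest 2) = (1/12) / (1/3) = 1/4.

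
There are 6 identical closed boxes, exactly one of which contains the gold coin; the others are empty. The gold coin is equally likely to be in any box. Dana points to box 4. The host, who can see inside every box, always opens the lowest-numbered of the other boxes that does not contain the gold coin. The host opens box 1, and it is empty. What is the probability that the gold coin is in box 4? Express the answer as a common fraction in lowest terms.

1/5

Consider each possible location of the gold coin in turn.
If it is in box 1 (prior 1/6): the host opened box 1, so this case is ruled out; weight (1/6)·0 = 0.
If it is in any of boxes 2, 3, 4, 5, and 6 (prior 1/6 each): box 1 is the lowest-numbered option available, probability 1; weight (1/6)·1 = 1/6 each.
The weights sum to 5/6.
So P(the gold coin in box 4 | the host opened box 1) = (1/6) / (5/6) = 1/5.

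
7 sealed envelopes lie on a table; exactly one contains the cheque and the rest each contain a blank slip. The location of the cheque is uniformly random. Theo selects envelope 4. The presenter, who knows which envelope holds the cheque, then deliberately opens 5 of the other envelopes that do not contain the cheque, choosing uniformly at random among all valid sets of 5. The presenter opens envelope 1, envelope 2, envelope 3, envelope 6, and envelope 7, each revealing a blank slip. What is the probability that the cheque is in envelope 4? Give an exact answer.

1/7

Consider each possible location of the cheque in turn.
If it is in any of envelopes 1, 2, 3, 6, and 7 (prior 1/7 each): that envelope was opened and seen not to hold the prize — ruled out; weight (1/7)·0 = 0 each.
If it is in envelope 4 (prior 1/7): the presenter has 6 equally likely choices, so probability 1/6; weight (1/7)·(1/6) = 1/42.
If it is in envelope 5 (prior 1/7): the presenter has no choice, probability 1; weight (1/7)·1 = 1/7.
The weights sum to 1/6.
So P(the cheque in envelope 4 | the presenter opened envelope 1, envelope 2, envelope 3, envelope 6, and envelope 7) = (1/42) / (1/6) = 1/7.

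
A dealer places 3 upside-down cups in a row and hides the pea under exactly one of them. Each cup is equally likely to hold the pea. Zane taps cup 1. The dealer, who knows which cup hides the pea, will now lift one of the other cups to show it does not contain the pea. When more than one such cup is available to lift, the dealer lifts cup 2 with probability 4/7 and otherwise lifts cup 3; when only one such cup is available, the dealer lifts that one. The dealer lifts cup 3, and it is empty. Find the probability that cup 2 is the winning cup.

7/10

Consider each possible location of the pea in turn.
If it is under cup 1 (prior 1/3): cup 2 is available but not opened, probability 3/7; weight (1/3)·(3/7) = 1/7.
If it is under cup 2 (prior 1/3): only cup 3 is available, probability 1; weight (1/3)·1 = 1/3.
If it is under cup 3 (prior 1/3): the dealer opened cup 3, so this case is ruled out; weight (1/3)·0 = 0.
The weights sum to 10/21.
So P(the pea under cup 2 | the dealer opened cup 3) = (1/3) / (10/21) = 7/10.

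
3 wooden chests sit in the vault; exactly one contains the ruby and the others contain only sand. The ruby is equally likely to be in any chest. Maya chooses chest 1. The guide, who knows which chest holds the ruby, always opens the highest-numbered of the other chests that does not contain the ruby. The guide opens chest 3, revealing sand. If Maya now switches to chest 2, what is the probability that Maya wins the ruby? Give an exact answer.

1/2

Apply Bayes' rule, conditioning on where the ruby actually is.
If it is in either of chests 1 and 2 (prior 1/3 each): chest 3 is the highest-numbered option available, probability 1; weight (1/3)·1 = 1/3 each.
If it is in chest 3 (prior 1/3): the guide opened chest 3, so this case is ruled out; weight (1/3)·0 = 0.
The weights sum to 2/3.
So P(the ruby in chest 2 | the guide opened chest 3) = (1/3) / (2/3) = 1/2.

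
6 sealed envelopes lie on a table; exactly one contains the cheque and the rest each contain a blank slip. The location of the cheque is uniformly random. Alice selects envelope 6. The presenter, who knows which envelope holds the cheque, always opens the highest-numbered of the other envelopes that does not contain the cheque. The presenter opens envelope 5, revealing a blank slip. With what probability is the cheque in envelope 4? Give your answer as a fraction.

1/5

Condition on the true location of the cheque.
If it is in any of envelopes 1, 2, 3, 4, and 6 (prior 1/6 each): envelope 5 is the highest-numbered option available, probability 1; weight (1/6)·1 = 1/6 each.
If it is in envelope 5 (prior 1/6): the presenter opened envelope 5, so this case is ruled out; weight (1/6)·0 = 0.
The weights sum to 5/6.
So P(the cheque in envelope 4 | the presenter opened envelope 5) = (1/6) / (5/6) = 1/5.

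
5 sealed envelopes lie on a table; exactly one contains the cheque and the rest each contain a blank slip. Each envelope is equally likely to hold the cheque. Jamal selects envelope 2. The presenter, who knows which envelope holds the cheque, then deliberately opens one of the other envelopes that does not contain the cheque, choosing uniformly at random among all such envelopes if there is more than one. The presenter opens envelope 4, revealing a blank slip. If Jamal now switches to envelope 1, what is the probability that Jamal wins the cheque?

4/15

Condition on the true location of the cheque.
If it is in any of envelopes 1, 3, and 5 (prior 1/5 each): the presenter has 3 equally likely choices, so probability 1/3; weight (1/5)·(1/3) = 1/15 each.
If it is in envelope 2 (prior 1/5): the presenter has 4 equally likely choices, so probability 1/4; weight (1/5)·(1/4) = 1/20.
If it is in envelope 4 (prior 1/5): the presenter opened envelope 4, so this case is ruled out; weight (1/5)·0 = 0.
The weights sum to 1/4.
So P(the cheque in envelope 1 | the presenter opened envelope 4) = (1/15) / (1/4) = 4/15.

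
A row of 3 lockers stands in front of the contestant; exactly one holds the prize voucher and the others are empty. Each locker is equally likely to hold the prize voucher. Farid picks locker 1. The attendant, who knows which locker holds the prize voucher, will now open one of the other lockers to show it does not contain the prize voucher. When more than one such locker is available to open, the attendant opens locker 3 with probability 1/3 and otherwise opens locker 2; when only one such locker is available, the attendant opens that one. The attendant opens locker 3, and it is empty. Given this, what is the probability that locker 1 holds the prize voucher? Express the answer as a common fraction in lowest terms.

1/4

Consider each possible location of the prize voucher in turn.
If it is in locker 1 (prior 1/3): locker 3 is available, opened with probability 1/3; weight (1/3)·(1/3) = 1/9.
If it is in locker 2 (prior 1/3): only locker 3 is available, probability 1; weight (1/3)·1 = 1/3.
If it is in locker 3 (prior 1/3): the attendant opened locker 3, so this case is ruled out; weight (1/3)·0 = 0.
The weights sum to 4/9.
So P(the prize voucher in locker 1 | the attendant opened locker 3) = (1/9) / (4/9) = 1/4.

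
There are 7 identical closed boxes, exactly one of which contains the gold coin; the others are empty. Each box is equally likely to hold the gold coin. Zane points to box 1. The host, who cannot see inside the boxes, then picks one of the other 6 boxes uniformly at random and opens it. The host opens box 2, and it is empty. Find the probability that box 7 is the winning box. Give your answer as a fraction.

1/6

Condition on the true location of the gold coin.
If it is in any of boxes 1, 3, 4, 5, 6, and 7 (prior 1/7 each): the host picks box 2 with probability 1/6 regardless, and it is not the prize; weight (1/7)·(1/6) = 1/42 each.
If it is in box 2 (prior 1/7): the host opened box 2, so this case is ruled out; weight (1/7)·0 = 0.
The weights sum to 1/7.
So P(the gold coin in box 7 | the host opened box 2) = (1/42) / (1/7) = 1/6.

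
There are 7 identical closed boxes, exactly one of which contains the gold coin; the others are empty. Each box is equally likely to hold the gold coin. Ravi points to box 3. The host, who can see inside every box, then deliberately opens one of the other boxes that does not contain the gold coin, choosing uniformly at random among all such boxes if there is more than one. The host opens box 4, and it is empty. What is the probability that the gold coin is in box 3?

Condition on the true location of the gold coin.
If it is in any of boxes 1, 2, 5, 6, and 7 (prior 1/7 each): the host has 5 equally likely choices, so probability 1/5; weight (1/7)·(1/5) = 1/35 each.
If it is in box 3 (prior 1/7): the host has 6 equally likely choices, so probability 1/6; weight (1/7)·(1/6) = 1/42.
If it is in box 4 (prior 1/7): the host opened box 4, so this case is ruled out; weight (1/7)·0 = 0.
The weights sum to 1/6.
So P(the gold coin in box 3 | the host opened box 4) = (1/42) / (1/6) = 1/7.

1/7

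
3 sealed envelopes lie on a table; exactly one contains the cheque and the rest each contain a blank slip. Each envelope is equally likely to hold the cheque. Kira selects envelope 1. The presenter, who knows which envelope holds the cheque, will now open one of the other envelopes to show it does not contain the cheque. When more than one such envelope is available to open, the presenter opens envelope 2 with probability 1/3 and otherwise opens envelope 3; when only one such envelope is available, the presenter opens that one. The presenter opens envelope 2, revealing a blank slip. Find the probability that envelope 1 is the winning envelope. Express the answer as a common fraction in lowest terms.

Apply Bayes' rule, conditioning on where the cheque actually is.
If it is in envelope 1 (prior 1/3): envelope 2 is available, opened with probability 1/3; weight (1/3)·(1/3) = 1/9.
If it is in envelope 2 (prior 1/3): the presenter opened envelope 2, so this case is ruled out; weight (1/3)·0 = 0.
If it is in envelope 3 (prior 1/3): only envelope 2 is available, probability 1; weight (1/3)·1 = 1/3.
The weights sum to 4/9.
So P(the cheque in envelope 1 | the presenter opened envelope 2) = (1/9) / (4/9) = 1/4.

1/4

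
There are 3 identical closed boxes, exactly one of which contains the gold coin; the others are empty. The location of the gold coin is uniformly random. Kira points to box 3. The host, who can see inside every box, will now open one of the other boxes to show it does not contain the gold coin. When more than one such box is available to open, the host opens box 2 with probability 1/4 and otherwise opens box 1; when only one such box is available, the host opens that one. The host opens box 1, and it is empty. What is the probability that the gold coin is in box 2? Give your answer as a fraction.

4/7

Condition on the true location of the gold coin.
If it is in box 1 (prior 1/3): the host opened box 1, so this case is ruled out; weight (1/3)·0 = 0.
If it is in box 2 (prior 1/3): only box 1 is available, probability 1; weight (1/3)·1 = 1/3.
If it is in box 3 (prior 1/3): box 2 is available but not opened, probability 3/4; weight (1/3)·(3/4) = 1/4.
The weights sum to 7/12.
So P(the gold coin in box 2 | the host opened box 1) = (1/3) / (7/12) = 4/7.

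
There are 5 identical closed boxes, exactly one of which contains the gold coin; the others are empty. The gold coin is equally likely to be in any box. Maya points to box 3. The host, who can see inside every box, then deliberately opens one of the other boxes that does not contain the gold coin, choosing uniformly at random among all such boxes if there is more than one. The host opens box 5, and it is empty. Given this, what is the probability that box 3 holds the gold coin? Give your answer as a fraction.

Apply Bayes' rule, conditioning on where the gold coin actually is.
If it is in any of boxes 1, 2, and 4 (prior 1/5 each): the host has 3 equally likely choices, so probability 1/3; weight (1/5)·(1/3) = 1/15 each.
If it is in box 3 (prior 1/5): the host has 4 equally likely choices, so probability 1/4; weight (1/5)·(1/4) = 1/20.
If it is in box 5 (prior 1/5): the host opened box 5, so this case is ruled out; weight (1/5)·0 = 0.
The weights sum to 1/4.
So P(the gold coin in box 3 | the host opened box 5) = (1/20) / (1/4) = 1/5.

1/5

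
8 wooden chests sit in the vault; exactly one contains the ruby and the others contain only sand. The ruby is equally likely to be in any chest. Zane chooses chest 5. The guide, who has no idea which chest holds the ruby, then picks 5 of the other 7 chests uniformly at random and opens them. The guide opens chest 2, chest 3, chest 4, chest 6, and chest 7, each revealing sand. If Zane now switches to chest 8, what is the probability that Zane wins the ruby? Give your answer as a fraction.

Consider each possible location of the ruby in turn.
If it is in any of chests 1, 5, and 8 (prior 1/8 each): the guide picks exactly this set with probability 1/21 regardless, and none is the prize; weight (1/8)·(1/21) = 1/168 each.
If it is in any of chests 2, 3, 4, 6, and 7 (prior 1/8 each): that chest was opened and seen not to hold the prize — ruled out; weight (1/8)·0 = 0 each.
The weights sum to 1/56.
So P(the ruby in chest 8 | the guide opened chest 2, chest 3, chest 4, chest 6, and chest 7) = (1/168) / (1/56) = 1/3.

1/3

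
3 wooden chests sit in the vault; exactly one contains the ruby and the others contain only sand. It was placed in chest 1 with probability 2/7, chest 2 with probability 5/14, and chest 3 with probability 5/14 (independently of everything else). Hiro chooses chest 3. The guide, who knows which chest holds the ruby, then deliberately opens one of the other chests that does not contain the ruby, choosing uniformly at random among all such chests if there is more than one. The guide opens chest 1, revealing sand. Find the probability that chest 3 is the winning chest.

Condition on the true location of the ruby.
If it is in chest 1 (prior 2/7): the guide opened chest 1, so this case is ruled out; weight (2/7)·0 = 0.
If it is in chest 2 (prior 5/14): the guide has no choice, probability 1; weight (5/14)·1 = 5/14.
If it is in chest 3 (prior 5/14): the guide has 2 equally likely choices, so probability 1/2; weight (5/14)·(1/2) = 5/28.
The weights sum to 15/28.
So P(the ruby in chest 3 | the guide opened chest 1) = (5/28) / (15/28) = 1/3.

1/3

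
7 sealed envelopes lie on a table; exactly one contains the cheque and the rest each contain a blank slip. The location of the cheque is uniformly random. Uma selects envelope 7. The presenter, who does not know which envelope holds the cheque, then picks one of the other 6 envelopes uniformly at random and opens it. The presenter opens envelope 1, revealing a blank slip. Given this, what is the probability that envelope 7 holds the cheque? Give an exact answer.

1/6

Because the presenter chose which envelope to open without knowing where the cheque is, the choice is independent of the prize location. Learning that envelope 1 does not hold the cheque simply rules out that one location and leaves the remaining 6 envelopes still equally likely by symmetry.
So P(the cheque in envelope 7) = 1/6.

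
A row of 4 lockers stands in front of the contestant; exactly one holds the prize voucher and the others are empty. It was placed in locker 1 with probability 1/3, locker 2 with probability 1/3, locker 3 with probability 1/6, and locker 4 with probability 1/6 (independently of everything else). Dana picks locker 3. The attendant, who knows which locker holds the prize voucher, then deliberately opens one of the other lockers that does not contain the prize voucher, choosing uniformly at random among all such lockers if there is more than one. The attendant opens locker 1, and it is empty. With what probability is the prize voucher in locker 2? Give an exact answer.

Apply Bayes' rule, conditioning on where the prize voucher actually is.
If it is in locker 1 (prior 1/3): the attendant opened locker 1, so this case is ruled out; weight (1/3)·0 = 0.
If it is in locker 2 (prior 1/3): the attendant has 2 equally likely choices, so probability 1/2; weight (1/3)·(1/2) = 1/6.
If it is in locker 3 (prior 1/6): the attendant has 3 equally likely choices, so probability 1/3; weight (1/6)·(1/3) = 1/18.
If it is in locker 4 (prior 1/6): the attendant has 2 equally likely choices, so probability 1/2; weight (1/6)·(1/2) = 1/12.
The weights sum to 11/36.
So P(the prize voucher in locker 2 | the attendant opened locker 1) = (1/6) / (11/36) = 6/11.

6/11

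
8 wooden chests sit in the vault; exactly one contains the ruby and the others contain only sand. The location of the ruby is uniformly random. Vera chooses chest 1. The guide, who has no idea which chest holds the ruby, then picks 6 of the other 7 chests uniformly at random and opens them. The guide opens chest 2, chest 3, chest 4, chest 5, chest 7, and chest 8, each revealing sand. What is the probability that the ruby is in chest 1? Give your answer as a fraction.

1/2

Condition on the true location of the ruby.
If it is in either of chests 1 and 6 (prior 1/8 each): the guide picks exactly this set with probability 1/7 regardless, and none is the prize; weight (1/8)·(1/7) = 1/56 each.
If it is in any of chests 2, 3, 4, 5, 7, and 8 (prior 1/8 each): that chest was opened and seen not to hold the prize — ruled out; weight (1/8)·0 = 0 each.
The weights sum to 1/28.
So P(the ruby in chest 1 | the guide opened chest 2, chest 3, chest 4, chest 5, chest 7, and chest 8) = (1/56) / (1/28) = 1/2.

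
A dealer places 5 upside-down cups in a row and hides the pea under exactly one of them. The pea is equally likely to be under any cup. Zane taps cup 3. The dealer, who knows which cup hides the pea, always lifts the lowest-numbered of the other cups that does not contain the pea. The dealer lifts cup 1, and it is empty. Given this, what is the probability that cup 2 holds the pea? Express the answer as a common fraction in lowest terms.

1/4

Apply Bayes' rule, conditioning on where the pea actually is.
If it is under cup 1 (prior 1/5): the dealer opened cup 1, so this case is ruled out; weight (1/5)·0 = 0.
If it is under any of cups 2, 3, 4, and 5 (prior 1/5 each): cup 1 is the lowest-numbered option available, probability 1; weight (1/5)·1 = 1/5 each.
The weights sum to 4/5.
So P(the pea under cup 2 | the dealer opened cup 1) = (1/5) / (4/5) = 1/4.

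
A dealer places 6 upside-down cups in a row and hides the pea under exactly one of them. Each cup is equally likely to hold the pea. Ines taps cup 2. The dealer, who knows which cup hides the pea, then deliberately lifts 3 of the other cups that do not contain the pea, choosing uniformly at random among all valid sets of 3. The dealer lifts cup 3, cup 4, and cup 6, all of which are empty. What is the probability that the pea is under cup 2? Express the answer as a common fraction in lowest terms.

1/6

Consider each possible location of the pea in turn.
If it is under either of cups 1 and 5 (prior 1/6 each): the dealer has 4 equally likely choices, so probability 1/4; weight (1/6)·(1/4) = 1/24 each.
If it is under cup 2 (prior 1/6): the dealer has 10 equally likely choices, so probability 1/10; weight (1/6)·(1/10) = 1/60.
If it is under any of cups 3, 4, and 6 (prior 1/6 each): that cup was opened and seen not to hold the prize — ruled out; weight (1/6)·0 = 0 each.
The weights sum to 1/10.
So P(the pea under cup 2 | the dealer opened cup 3, cup 4, and cup 6) = (1/60) / (1/10) = 1/6.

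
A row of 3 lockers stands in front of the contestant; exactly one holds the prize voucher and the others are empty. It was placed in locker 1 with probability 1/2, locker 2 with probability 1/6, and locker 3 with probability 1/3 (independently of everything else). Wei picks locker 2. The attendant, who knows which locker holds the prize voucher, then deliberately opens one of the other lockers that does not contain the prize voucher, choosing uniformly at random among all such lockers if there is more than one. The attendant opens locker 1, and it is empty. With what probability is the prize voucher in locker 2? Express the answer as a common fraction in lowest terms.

Condition on the true location of the prize voucher.
If it is in locker 1 (prior 1/2): the attendant opened locker 1, so this case is ruled out; weight (1/2)·0 = 0.
If it is in locker 2 (prior 1/6): the attendant has 2 equally likely choices, so probability 1/2; weight (1/6)·(1/2) = 1/12.
If it is in locker 3 (prior 1/3): the attendant has no choice, probability 1; weight (1/3)·1 = 1/3.
The weights sum to 5/12.
So P(the prize voucher in locker 2 | the attendant opened locker 1) = (1/12) / (5/12) = 1/5.

1/5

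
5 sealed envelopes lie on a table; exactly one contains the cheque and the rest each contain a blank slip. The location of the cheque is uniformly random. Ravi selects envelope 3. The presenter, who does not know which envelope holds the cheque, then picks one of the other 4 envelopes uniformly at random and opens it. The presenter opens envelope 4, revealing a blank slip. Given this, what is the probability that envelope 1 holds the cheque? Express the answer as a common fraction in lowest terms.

Because the presenter chose which envelope to open without knowing where the cheque is, the choice is independent of the prize location. Learning that envelope 4 does not hold the cheque simply rules out that one location and leaves the remaining 4 envelopes still equally likely by symmetry.
So P(the cheque in envelope 1) = 1/4.

1/4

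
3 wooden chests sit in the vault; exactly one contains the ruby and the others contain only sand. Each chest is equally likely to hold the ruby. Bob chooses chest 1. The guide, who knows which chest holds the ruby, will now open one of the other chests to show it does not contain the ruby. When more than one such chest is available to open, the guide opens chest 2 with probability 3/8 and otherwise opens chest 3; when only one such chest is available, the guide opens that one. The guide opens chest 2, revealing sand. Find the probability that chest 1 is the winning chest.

3/11

Condition on the true location of the ruby.
If it is in chest 1 (prior 1/3): chest 2 is available, opened with probability 3/8; weight (1/3)·(3/8) = 1/8.
If it is in chest 2 (prior 1/3): the guide opened chest 2, so this case is ruled out; weight (1/3)·0 = 0.
If it is in chest 3 (prior 1/3): only chest 2 is available, probability 1; weight (1/3)·1 = 1/3.
The weights sum to 11/24.
So P(the ruby in chest 1 | the guide opened chest 2) = (1/8) / (11/24) = 3/11.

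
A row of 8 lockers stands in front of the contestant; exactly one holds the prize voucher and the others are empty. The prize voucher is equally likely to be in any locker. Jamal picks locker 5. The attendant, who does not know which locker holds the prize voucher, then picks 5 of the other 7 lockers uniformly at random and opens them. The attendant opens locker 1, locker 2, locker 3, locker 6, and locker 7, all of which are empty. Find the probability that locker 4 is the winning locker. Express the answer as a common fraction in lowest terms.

Because the attendant chose which lockers to open without knowing where the prize voucher is, the choice is independent of the prize location. Learning that none of the 5 opened lockers holds the prize voucher simply rules out those 5 locations and leaves the remaining 3 lockers still equally likely by symmetry.
So P(the prize voucher in locker 4) = 1/3.

1/3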